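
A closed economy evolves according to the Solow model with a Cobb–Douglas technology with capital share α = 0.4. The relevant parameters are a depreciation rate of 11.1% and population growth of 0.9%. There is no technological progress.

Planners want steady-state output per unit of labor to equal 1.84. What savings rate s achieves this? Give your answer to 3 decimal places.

s ≈ 0.300

At the steady state, Δk = 0, so s·k^α = (n + δ)·k.
Since y* = [s/(n + δ)]^(α/(1−α)), we have s/(n + δ) = (y*)^((1−α)/α) = 1.84^1.5 = 2.4959.
Therefore s = 2.4959 × (n + δ) = 2.4959 × 0.120 = 0.2995.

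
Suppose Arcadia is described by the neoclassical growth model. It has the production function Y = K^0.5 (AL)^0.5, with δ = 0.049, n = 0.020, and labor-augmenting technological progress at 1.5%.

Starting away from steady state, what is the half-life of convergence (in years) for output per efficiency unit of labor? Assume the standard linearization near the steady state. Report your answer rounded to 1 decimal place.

Near the steady state the convergence rate is λ = (1 − α)(n + g + δ).
λ = (1 − 0.5) × 0.084 = 0.5 × 0.084 = 0.0420
Half-life = ln 2 / λ = 0.6931 / 0.0420 ≈ 16.50 years

t_½ ≈ 16.5 years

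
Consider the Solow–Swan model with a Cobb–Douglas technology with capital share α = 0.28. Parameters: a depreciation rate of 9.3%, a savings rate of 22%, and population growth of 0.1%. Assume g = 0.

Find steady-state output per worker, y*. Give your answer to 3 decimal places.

y* = 1.392

At the steady state, Δk = 0, so s·k^α = (n + δ)·k.
Dividing both sides by k: k^(1−α) = s / (n + δ).
k^0.72 = 0.22 / (0.001 + 0.093) = 0.22 / 0.094 = 2.3404
k* = 2.3404^(1/0.72) ≈ 3.2576
y* = (k*)^α = 3.2576^0.28 ≈ 1.3919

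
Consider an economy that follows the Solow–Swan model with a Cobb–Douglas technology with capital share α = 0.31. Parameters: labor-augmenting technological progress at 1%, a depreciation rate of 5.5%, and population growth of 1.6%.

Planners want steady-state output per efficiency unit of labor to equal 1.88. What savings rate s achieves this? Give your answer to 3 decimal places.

s ≈ 0.330

Steady state requires s·f(k) = (n + g + δ)·k, i.e. s·k^α = (n + g + δ)·k.
Since y* = [s/(n + g + δ)]^(α/(1−α)), we have s/(n + g + δ) = (y*)^((1−α)/α) = 1.88^2.2258 = 4.0759.
Therefore s = 4.0759 × (n + g + δ) = 4.0759 × 0.081 = 0.3301.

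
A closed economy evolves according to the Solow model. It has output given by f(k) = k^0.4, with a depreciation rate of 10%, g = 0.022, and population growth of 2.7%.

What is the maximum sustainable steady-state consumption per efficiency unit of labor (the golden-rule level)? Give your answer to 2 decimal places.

At the golden rule, f'(k) = n + g + δ, so α·k^(α−1) = n + g + δ and k_gold = (α/(n + g + δ))^(1/(1−α)).
k_gold = (0.4/0.149)^(1/0.6) = 2.6846^1.6667 ≈ 5.1858
c_gold = f(k_gold) − (n + g + δ)·k_gold = 1.9316 − 0.149×5.1858 ≈ 1.1589

c_gold ≈ 1.16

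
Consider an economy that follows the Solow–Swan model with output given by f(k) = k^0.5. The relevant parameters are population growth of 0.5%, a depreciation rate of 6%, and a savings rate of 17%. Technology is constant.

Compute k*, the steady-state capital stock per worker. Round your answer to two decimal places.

k* ≈ 6.84

Steady state requires s·f(k) = (n + δ)·k, i.e. s·k^α = (n + δ)·k.
Dividing both sides by k: k^(1−α) = s / (n + δ).
k^0.5 = 0.17 / (0.005 + 0.060) = 0.17 / 0.065 = 2.6154
k* = 2.6154^(1/0.5) ≈ 6.8403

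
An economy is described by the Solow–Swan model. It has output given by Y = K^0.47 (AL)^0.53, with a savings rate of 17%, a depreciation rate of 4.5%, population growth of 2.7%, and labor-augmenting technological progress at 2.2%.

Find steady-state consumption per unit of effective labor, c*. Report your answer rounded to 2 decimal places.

c* = 1.40

Steady state requires s·f(k) = (n + g + δ)·k, i.e. s·k^α = (n + g + δ)·k.
Rearranging, k^(1−α) = s / (n + g + δ).
k^0.53 = 0.17 / (0.027 + 0.022 + 0.045) = 0.17 / 0.094 = 1.8085
k* = 1.8085^(1/0.53) ≈ 3.0585
y* = (k*)^α = 3.0585^0.47 ≈ 1.6912
c* = (1 − s)·y* = (1 − 0.17) × 1.6912 ≈ 1.4037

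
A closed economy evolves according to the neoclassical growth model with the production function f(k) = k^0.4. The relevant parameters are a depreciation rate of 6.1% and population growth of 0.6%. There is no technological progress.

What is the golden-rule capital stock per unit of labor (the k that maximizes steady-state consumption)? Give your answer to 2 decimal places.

The golden rule sets f'(k) = n + δ, i.e. α·k^(α−1) = n + δ.
So k^(1−α) = α / (n + δ) = 0.4 / 0.067 = 5.9701.
k_gold = 5.9701^(1/0.6) ≈ 19.6473

k_gold ≈ 19.65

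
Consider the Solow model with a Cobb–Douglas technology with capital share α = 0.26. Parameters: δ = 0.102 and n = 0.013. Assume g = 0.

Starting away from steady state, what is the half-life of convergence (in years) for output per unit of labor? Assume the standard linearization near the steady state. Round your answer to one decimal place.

about 8.1 years

Near the steady state the convergence rate is λ = (1 − α)(n + δ).
λ = (1 − 0.26) × 0.115 = 0.74 × 0.115 = 0.0851
Half-life = ln 2 / λ = 0.6931 / 0.0851 ≈ 8.14 years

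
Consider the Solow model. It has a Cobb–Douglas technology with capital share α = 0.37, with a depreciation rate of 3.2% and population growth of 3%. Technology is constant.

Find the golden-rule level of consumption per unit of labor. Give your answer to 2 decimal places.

c_gold ≈ 1.80

At the golden rule, f'(k) = n + δ, so α·k^(α−1) = n + δ and k_gold = (α/(n + δ))^(1/(1−α)).
k_gold = (0.37/0.062)^(1/0.63) = 5.9677^1.5873 ≈ 17.0388
c_gold = f(k_gold) − (n + δ)·k_gold = 2.8552 − 0.062×17.0388 ≈ 1.7988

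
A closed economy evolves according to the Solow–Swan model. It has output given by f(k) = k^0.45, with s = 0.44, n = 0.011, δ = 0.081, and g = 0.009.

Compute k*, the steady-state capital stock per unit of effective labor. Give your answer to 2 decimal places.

Steady state requires s·f(k) = (n + g + δ)·k, i.e. s·k^α = (n + g + δ)·k.
Dividing both sides by k: k^(1−α) = s / (n + g + δ).
k^0.55 = 0.44 / (0.011 + 0.009 + 0.081) = 0.44 / 0.101 = 4.3564
k* = 4.3564^(1/0.55) ≈ 14.5228

k* ≈ 14.52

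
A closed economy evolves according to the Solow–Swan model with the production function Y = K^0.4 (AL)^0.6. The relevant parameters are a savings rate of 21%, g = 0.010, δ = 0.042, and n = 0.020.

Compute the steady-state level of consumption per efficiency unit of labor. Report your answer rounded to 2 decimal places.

c* ≈ 1.61

In steady state, investment equals break-even investment: s·k^α = (n + g + δ)·k.
Dividing both sides by k: k^(1−α) = s / (n + g + δ).
k^0.6 = 0.21 / (0.020 + 0.010 + 0.042) = 0.21 / 0.072 = 2.9167
k* = 2.9167^(1/0.6) ≈ 5.9541
y* = (k*)^α = 5.9541^0.4 ≈ 2.0414
c* = (1 − s)·y* = (1 − 0.21) × 2.0414 ≈ 1.6127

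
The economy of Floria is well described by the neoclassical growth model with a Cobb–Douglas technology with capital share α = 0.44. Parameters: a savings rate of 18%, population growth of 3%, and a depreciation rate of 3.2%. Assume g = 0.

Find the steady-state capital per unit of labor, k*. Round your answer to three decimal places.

In steady state, investment equals break-even investment: s·k^α = (n + δ)·k.
Rearranging, k^(1−α) = s / (n + δ).
k^0.56 = 0.18 / (0.030 + 0.032) = 0.18 / 0.062 = 2.9032
k* = 2.9032^(1/0.56) ≈ 6.7076

k* ≈ 6.708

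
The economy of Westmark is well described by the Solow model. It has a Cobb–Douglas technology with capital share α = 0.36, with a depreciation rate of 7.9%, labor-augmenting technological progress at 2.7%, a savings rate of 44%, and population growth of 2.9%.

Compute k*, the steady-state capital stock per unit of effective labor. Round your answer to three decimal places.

At the steady state, Δk = 0, so s·k^α = (n + g + δ)·k.
Rearranging, k^(1−α) = s / (n + g + δ).
k^0.64 = 0.44 / (0.029 + 0.027 + 0.079) = 0.44 / 0.135 = 3.2593
k* = 3.2593^(1/0.64) ≈ 6.3351

k* = 6.335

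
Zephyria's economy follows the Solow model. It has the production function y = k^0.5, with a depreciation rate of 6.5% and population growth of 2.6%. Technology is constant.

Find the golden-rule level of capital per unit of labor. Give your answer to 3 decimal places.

The golden rule sets f'(k) = n + δ, i.e. α·k^(α−1) = n + δ.
So k^(1−α) = α / (n + δ) = 0.5 / 0.091 = 5.4945.
k_gold = 5.4945^(1/0.5) ≈ 30.1895

k_gold ≈ 30.190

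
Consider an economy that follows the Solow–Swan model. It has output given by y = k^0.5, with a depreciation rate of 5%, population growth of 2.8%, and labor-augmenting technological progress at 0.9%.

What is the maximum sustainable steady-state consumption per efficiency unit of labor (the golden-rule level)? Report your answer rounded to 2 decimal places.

c_gold ≈ 2.87

At the golden rule, f'(k) = n + g + δ, so α·k^(α−1) = n + g + δ and k_gold = (α/(n + g + δ))^(1/(1−α)).
k_gold = (0.5/0.087)^(1/0.5) = 5.7471^2 ≈ 33.0292
c_gold = f(k_gold) − (n + g + δ)·k_gold = 5.7471 − 0.087×33.0292 ≈ 2.8736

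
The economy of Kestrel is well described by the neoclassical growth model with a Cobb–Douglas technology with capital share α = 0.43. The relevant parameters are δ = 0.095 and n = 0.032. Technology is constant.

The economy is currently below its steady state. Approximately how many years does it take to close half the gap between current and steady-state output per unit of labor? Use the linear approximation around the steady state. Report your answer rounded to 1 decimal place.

Near the steady state the convergence rate is λ = (1 − α)(n + δ).
λ = (1 − 0.43) × 0.127 = 0.57 × 0.127 = 0.07239
Half-life = ln 2 / λ = 0.6931 / 0.07239 ≈ 9.57 years

about 9.6 years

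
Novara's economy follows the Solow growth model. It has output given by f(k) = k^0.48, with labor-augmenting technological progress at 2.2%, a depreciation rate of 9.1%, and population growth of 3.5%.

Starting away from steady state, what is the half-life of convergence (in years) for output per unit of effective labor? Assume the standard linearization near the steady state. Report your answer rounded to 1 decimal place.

t_½ ≈ 9.0 years

Near the steady state the convergence rate is λ = (1 − α)(n + g + δ).
λ = (1 − 0.48) × 0.148 = 0.52 × 0.148 = 0.07696
Half-life = ln 2 / λ = 0.6931 / 0.07696 ≈ 9.01 years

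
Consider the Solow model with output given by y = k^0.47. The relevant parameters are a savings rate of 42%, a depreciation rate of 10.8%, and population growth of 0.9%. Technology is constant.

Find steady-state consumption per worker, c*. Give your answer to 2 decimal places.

At the steady state, Δk = 0, so s·k^α = (n + δ)·k.
Dividing both sides by k: k^(1−α) = s / (n + δ).
k^0.53 = 0.42 / (0.009 + 0.108) = 0.42 / 0.117 = 3.5897
k* = 3.5897^(1/0.53) ≈ 11.1501
y* = (k*)^α = 11.1501^0.47 ≈ 3.1061
c* = (1 − s)·y* = (1 − 0.42) × 3.1061 ≈ 1.8015

c* ≈ 1.80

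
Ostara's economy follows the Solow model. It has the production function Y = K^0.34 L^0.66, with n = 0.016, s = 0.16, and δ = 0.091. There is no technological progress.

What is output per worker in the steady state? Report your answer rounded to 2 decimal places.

At the steady state, Δk = 0, so s·k^α = (n + δ)·k.
Dividing both sides by k: k^(1−α) = s / (n + δ).
k^0.66 = 0.16 / (0.016 + 0.091) = 0.16 / 0.107 = 1.4953
k* = 1.4953^(1/0.66) ≈ 1.8397
y* = (k*)^α = 1.8397^0.34 ≈ 1.2303

y* ≈ 1.23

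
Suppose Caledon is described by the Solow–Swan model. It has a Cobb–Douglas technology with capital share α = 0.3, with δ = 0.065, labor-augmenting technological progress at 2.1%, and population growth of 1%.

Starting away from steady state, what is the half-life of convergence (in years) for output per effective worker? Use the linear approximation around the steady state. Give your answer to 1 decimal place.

Near the steady state the convergence rate is λ = (1 − α)(n + g + δ).
λ = (1 − 0.3) × 0.096 = 0.7 × 0.096 = 0.0672
Half-life = ln 2 / λ = 0.6931 / 0.0672 ≈ 10.31 years

about 10.3 years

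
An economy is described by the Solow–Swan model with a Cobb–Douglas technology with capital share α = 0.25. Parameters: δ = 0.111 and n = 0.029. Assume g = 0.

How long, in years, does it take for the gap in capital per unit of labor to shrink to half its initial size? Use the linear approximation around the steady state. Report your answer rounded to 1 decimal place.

t_½ ≈ 6.6 years

Near the steady state the convergence rate is λ = (1 − α)(n + δ).
λ = (1 − 0.25) × 0.140 = 0.75 × 0.140 = 0.1050
Half-life = ln 2 / λ = 0.6931 / 0.1050 ≈ 6.60 years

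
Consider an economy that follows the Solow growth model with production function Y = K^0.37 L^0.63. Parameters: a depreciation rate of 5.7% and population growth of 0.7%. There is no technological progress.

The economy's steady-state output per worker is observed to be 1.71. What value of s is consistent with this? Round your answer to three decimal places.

At the steady state, Δk = 0, so s·k^α = (n + δ)·k.
Since y* = [s/(n + δ)]^(α/(1−α)), we have s/(n + δ) = (y*)^((1−α)/α) = 1.71^1.7027 = 2.4930.
Therefore s = 2.4930 × (n + δ) = 2.4930 × 0.064 = 0.1596.

s ≈ 0.160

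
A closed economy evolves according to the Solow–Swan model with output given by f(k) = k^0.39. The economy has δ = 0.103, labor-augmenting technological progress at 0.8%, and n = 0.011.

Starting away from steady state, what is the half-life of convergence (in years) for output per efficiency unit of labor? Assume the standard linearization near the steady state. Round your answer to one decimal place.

Near the steady state the convergence rate is λ = (1 − α)(n + g + δ).
λ = (1 − 0.39) × 0.122 = 0.61 × 0.122 = 0.07442
Half-life = ln 2 / λ = 0.6931 / 0.07442 ≈ 9.31 years

t_½ ≈ 9.3 years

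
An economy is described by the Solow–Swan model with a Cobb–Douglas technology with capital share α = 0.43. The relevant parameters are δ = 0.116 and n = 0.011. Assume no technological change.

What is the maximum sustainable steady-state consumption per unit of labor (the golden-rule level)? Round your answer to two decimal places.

At the golden rule, f'(k) = n + δ, so α·k^(α−1) = n + δ and k_gold = (α/(n + δ))^(1/(1−α)).
k_gold = (0.43/0.127)^(1/0.57) = 3.3858^1.7544 ≈ 8.4965
c_gold = f(k_gold) − (n + δ)·k_gold = 2.5094 − 0.127×8.4965 ≈ 1.4303

c_gold ≈ 1.43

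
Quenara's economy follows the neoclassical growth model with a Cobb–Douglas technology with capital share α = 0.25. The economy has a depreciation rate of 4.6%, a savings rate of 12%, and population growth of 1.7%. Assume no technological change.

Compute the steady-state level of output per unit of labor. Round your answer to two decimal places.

y* = 1.24

At the steady state, Δk = 0, so s·k^α = (n + δ)·k.
Dividing both sides by k: k^(1−α) = s / (n + δ).
k^0.75 = 0.12 / (0.017 + 0.046) = 0.12 / 0.063 = 1.9048
k* = 1.9048^(1/0.75) ≈ 2.3612
y* = (k*)^α = 2.3612^0.25 ≈ 1.2396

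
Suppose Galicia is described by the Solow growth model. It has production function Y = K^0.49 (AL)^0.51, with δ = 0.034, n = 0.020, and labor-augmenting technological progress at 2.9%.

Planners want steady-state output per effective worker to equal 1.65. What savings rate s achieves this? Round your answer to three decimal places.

s ≈ 0.140

Steady state requires s·f(k) = (n + g + δ)·k, i.e. s·k^α = (n + g + δ)·k.
Since y* = [s/(n + g + δ)]^(α/(1−α)), we have s/(n + g + δ) = (y*)^((1−α)/α) = 1.65^1.0408 = 1.6841.
Therefore s = 1.6841 × (n + g + δ) = 1.6841 × 0.083 = 0.1398.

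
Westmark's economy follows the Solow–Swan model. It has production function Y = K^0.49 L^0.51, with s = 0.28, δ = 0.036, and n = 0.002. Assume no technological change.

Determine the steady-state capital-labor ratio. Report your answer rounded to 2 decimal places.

k* = 50.20

At the steady state, Δk = 0, so s·k^α = (n + δ)·k.
Rearranging, k^(1−α) = s / (n + δ).
k^0.51 = 0.28 / (0.002 + 0.036) = 0.28 / 0.038 = 7.3684
k* = 7.3684^(1/0.51) ≈ 50.2032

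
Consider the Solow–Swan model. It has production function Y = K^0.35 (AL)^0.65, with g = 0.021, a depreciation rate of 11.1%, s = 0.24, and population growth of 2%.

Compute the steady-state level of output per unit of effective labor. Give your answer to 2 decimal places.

y* ≈ 1.28

Steady state requires s·f(k) = (n + g + δ)·k, i.e. s·k^α = (n + g + δ)·k.
Dividing both sides by k: k^(1−α) = s / (n + g + δ).
k^0.65 = 0.24 / (0.020 + 0.021 + 0.111) = 0.24 / 0.152 = 1.5789
k* = 1.5789^(1/0.65) ≈ 2.0191
y* = (k*)^α = 2.0191^0.35 ≈ 1.2788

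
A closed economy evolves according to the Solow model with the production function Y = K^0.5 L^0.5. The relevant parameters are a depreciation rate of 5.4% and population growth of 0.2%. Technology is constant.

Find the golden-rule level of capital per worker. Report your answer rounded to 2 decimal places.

k_gold ≈ 79.72

The golden rule sets f'(k) = n + δ, i.e. α·k^(α−1) = n + δ.
So k^(1−α) = α / (n + δ) = 0.5 / 0.056 = 8.9286.
k_gold = 8.9286^(1/0.5) ≈ 79.7199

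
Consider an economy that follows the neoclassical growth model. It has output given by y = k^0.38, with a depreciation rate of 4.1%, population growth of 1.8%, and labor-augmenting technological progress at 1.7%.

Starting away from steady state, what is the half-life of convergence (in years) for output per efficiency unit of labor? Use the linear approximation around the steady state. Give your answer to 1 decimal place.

Near the steady state the convergence rate is λ = (1 − α)(n + g + δ).
λ = (1 − 0.38) × 0.076 = 0.62 × 0.076 = 0.04712
Half-life = ln 2 / λ = 0.6931 / 0.04712 ≈ 14.71 years

about 14.7 years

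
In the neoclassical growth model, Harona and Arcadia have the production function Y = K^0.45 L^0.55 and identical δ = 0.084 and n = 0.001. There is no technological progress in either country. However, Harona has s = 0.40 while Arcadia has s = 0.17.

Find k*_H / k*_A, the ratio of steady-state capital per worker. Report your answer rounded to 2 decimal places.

ratio ≈ 4.74

Steady-state k* = [s/(n + δ)]^(1/(1−α)), so the ratio is [ (s_H/(n + δ)_H) / (s_A/(n + δ)_A) ]^1.8182.
s_H/(n + δ)_H = 0.40/0.085 = 4.7059; s_A/(n + δ)_A = 0.17/0.085 = 2.0000.
Ratio = (4.7059/2.0000)^1.8182 = 2.3530^1.8182 ≈ 4.7390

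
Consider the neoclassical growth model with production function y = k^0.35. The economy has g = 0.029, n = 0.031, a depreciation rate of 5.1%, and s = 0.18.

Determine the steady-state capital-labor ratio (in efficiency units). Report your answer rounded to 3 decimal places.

k* = 2.104

At the steady state, Δk = 0, so s·k^α = (n + g + δ)·k.
Dividing both sides by k: k^(1−α) = s / (n + g + δ).
k^0.65 = 0.18 / (0.031 + 0.029 + 0.051) = 0.18 / 0.111 = 1.6216
k* = 1.6216^(1/0.65) ≈ 2.1037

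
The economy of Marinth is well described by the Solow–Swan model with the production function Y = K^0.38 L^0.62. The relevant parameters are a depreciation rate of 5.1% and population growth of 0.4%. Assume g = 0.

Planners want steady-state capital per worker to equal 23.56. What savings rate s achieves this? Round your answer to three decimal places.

Steady state requires s·f(k) = (n + δ)·k, i.e. s·k^α = (n + δ)·k.
So s / (n + δ) = (k*)^(1−α) = 23.56^0.62 = 7.0917.
Therefore s = 7.0917 × (n + δ) = 7.0917 × 0.055 = 0.3900.

s ≈ 0.390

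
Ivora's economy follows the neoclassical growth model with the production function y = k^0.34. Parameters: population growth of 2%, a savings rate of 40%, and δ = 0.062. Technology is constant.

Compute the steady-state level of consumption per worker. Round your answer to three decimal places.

c* = 1.357

In steady state, investment equals break-even investment: s·k^α = (n + δ)·k.
Rearranging, k^(1−α) = s / (n + δ).
k^0.66 = 0.40 / (0.020 + 0.062) = 0.40 / 0.082 = 4.8780
k* = 4.8780^(1/0.66) ≈ 11.0355
y* = (k*)^α = 11.0355^0.34 ≈ 2.2623
c* = (1 − s)·y* = (1 − 0.40) × 2.2623 ≈ 1.3574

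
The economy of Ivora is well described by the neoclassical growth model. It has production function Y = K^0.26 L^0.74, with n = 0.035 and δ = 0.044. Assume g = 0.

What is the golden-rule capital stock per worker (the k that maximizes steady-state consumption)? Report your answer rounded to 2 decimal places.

The golden rule sets f'(k) = n + δ, i.e. α·k^(α−1) = n + δ.
So k^(1−α) = α / (n + δ) = 0.26 / 0.079 = 3.2911.
k_gold = 3.2911^(1/0.74) ≈ 5.0016

k_gold ≈ 5.00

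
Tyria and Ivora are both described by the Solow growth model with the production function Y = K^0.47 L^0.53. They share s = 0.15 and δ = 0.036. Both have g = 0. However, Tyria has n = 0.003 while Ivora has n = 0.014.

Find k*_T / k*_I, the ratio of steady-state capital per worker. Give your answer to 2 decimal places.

ratio ≈ 1.60

Steady-state k* = [s/(n + δ)]^(1/(1−α)), so the ratio is [ (s_T/(n + δ)_T) / (s_I/(n + δ)_I) ]^1.8868.
s_T/(n + δ)_T = 0.15/0.039 = 3.8462; s_I/(n + δ)_I = 0.15/0.050 = 3.0000.
Ratio = (3.8462/3.0000)^1.8868 = 1.2821^1.8868 ≈ 1.5982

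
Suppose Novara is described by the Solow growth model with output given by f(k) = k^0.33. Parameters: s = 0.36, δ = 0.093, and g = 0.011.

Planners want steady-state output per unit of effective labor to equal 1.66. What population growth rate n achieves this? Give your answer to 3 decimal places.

At the steady state, Δk = 0, so s·k^α = (n + g + δ)·k.
Since y* = [s/(n + g + δ)]^(α/(1−α)), we have s/(n + g + δ) = (y*)^((1−α)/α) = 1.66^2.0303 = 2.7982.
Therefore n + g + δ = s / 2.7982 = 0.36 / 2.7982 = 0.1287, so n = 0.1287 − 0.104 = 0.0247.

n ≈ 0.025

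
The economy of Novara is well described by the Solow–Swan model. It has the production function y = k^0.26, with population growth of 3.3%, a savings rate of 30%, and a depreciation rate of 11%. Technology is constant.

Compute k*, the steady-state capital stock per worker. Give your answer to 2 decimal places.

At the steady state, Δk = 0, so s·k^α = (n + δ)·k.
Dividing both sides by k: k^(1−α) = s / (n + δ).
k^0.74 = 0.30 / (0.033 + 0.110) = 0.30 / 0.143 = 2.0979
k* = 2.0979^(1/0.74) ≈ 2.7217

k* ≈ 2.72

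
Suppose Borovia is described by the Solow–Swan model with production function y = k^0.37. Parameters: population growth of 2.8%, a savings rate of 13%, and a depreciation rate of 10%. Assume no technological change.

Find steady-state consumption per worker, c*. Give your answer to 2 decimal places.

At the steady state, Δk = 0, so s·k^α = (n + δ)·k.
Rearranging, k^(1−α) = s / (n + δ).
k^0.63 = 0.13 / (0.028 + 0.100) = 0.13 / 0.128 = 1.0156
k* = 1.0156^(1/0.63) ≈ 1.0249
y* = (k*)^α = 1.0249^0.37 ≈ 1.0091
c* = (1 − s)·y* = (1 − 0.13) × 1.0091 ≈ 0.8779

c* ≈ 0.88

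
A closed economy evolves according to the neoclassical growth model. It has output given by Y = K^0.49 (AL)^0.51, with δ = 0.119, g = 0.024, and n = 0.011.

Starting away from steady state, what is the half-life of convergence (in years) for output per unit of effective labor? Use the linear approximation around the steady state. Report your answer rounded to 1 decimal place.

Near the steady state the convergence rate is λ = (1 − α)(n + g + δ).
λ = (1 − 0.49) × 0.154 = 0.51 × 0.154 = 0.07854
Half-life = ln 2 / λ = 0.6931 / 0.07854 ≈ 8.82 years

half-life ≈ 8.8 years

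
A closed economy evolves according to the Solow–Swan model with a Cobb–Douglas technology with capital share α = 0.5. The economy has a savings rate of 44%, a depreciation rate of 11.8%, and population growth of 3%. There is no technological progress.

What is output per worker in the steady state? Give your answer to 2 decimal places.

y* = 2.97

Steady state requires s·f(k) = (n + δ)·k, i.e. s·k^α = (n + δ)·k.
Dividing both sides by k: k^(1−α) = s / (n + δ).
k^0.5 = 0.44 / (0.030 + 0.118) = 0.44 / 0.148 = 2.9730
k* = 2.9730^(1/0.5) ≈ 8.8387
y* = (k*)^α = 8.8387^0.5 ≈ 2.9730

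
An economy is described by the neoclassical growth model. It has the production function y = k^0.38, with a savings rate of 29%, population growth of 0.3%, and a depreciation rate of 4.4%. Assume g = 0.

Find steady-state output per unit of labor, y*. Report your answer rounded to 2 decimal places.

In steady state, investment equals break-even investment: s·k^α = (n + δ)·k.
Rearranging, k^(1−α) = s / (n + δ).
k^0.62 = 0.29 / (0.003 + 0.044) = 0.29 / 0.047 = 6.1702
k* = 6.1702^(1/0.62) ≈ 18.8225
y* = (k*)^α = 18.8225^0.38 ≈ 3.0505

y* ≈ 3.05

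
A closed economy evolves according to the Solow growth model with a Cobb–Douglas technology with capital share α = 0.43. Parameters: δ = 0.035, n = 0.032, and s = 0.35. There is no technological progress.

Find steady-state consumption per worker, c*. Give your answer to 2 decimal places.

Steady state requires s·f(k) = (n + δ)·k, i.e. s·k^α = (n + δ)·k.
Rearranging, k^(1−α) = s / (n + δ).
k^0.57 = 0.35 / (0.032 + 0.035) = 0.35 / 0.067 = 5.2239
k* = 5.2239^(1/0.57) ≈ 18.1819
y* = (k*)^α = 18.1819^0.43 ≈ 3.4805
c* = (1 − s)·y* = (1 − 0.35) × 3.4805 ≈ 2.2623

c* ≈ 2.26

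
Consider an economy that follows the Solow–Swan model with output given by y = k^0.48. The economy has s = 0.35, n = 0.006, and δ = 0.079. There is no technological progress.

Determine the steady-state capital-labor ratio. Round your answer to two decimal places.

k* ≈ 15.21

Steady state requires s·f(k) = (n + δ)·k, i.e. s·k^α = (n + δ)·k.
Rearranging, k^(1−α) = s / (n + δ).
k^0.52 = 0.35 / (0.006 + 0.079) = 0.35 / 0.085 = 4.1176
k* = 4.1176^(1/0.52) ≈ 15.2058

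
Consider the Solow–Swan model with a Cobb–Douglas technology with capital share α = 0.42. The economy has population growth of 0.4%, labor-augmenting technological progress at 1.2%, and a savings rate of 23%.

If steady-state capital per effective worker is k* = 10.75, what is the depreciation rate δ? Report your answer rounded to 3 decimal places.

At the steady state, Δk = 0, so s·k^α = (n + g + δ)·k.
So s / (n + g + δ) = (k*)^(1−α) = 10.75^0.58 = 3.9648.
Therefore n + g + δ = s / 3.9648 = 0.23 / 3.9648 = 0.0580, so δ = 0.0580 − 0.016 = 0.0420.

δ ≈ 0.042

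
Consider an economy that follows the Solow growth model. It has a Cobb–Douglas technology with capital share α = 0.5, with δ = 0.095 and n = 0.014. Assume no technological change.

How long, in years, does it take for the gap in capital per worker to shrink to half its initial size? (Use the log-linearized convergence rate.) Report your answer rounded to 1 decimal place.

t_½ ≈ 12.7 years

Near the steady state the convergence rate is λ = (1 − α)(n + δ).
λ = (1 − 0.5) × 0.109 = 0.5 × 0.109 = 0.0545
Half-life = ln 2 / λ = 0.6931 / 0.0545 ≈ 12.72 years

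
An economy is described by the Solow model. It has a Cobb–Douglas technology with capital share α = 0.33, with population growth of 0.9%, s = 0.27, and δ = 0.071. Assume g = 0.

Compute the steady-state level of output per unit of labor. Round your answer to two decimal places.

In steady state, investment equals break-even investment: s·k^α = (n + δ)·k.
Dividing both sides by k: k^(1−α) = s / (n + δ).
k^0.67 = 0.27 / (0.009 + 0.071) = 0.27 / 0.080 = 3.3750
k* = 3.3750^(1/0.67) ≈ 6.1442
y* = (k*)^α = 6.1442^0.33 ≈ 1.8205

y* = 1.82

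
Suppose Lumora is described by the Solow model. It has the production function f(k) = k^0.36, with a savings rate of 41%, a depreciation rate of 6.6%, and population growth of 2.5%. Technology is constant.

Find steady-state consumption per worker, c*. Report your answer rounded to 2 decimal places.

c* ≈ 1.38

In steady state, investment equals break-even investment: s·k^α = (n + δ)·k.
Dividing both sides by k: k^(1−α) = s / (n + δ).
k^0.64 = 0.41 / (0.025 + 0.066) = 0.41 / 0.091 = 4.5055
k* = 4.5055^(1/0.64) ≈ 10.5069
y* = (k*)^α = 10.5069^0.36 ≈ 2.3320
c* = (1 − s)·y* = (1 − 0.41) × 2.3320 ≈ 1.3759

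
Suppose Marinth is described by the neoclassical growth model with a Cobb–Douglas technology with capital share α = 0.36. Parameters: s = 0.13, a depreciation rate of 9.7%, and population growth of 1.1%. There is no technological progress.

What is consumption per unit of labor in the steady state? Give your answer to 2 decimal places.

In steady state, investment equals break-even investment: s·k^α = (n + δ)·k.
Dividing both sides by k: k^(1−α) = s / (n + δ).
k^0.64 = 0.13 / (0.011 + 0.097) = 0.13 / 0.108 = 1.2037
k* = 1.2037^(1/0.64) ≈ 1.3360
y* = (k*)^α = 1.3360^0.36 ≈ 1.1099
c* = (1 − s)·y* = (1 − 0.13) × 1.1099 ≈ 0.9656

c* ≈ 0.97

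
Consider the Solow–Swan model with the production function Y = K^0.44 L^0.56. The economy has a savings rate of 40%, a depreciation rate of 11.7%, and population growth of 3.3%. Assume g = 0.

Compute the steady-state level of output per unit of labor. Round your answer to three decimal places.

y* ≈ 2.161

In steady state, investment equals break-even investment: s·k^α = (n + δ)·k.
Rearranging, k^(1−α) = s / (n + δ).
k^0.56 = 0.40 / (0.033 + 0.117) = 0.40 / 0.150 = 2.6667
k* = 2.6667^(1/0.56) ≈ 5.7633
y* = (k*)^α = 5.7633^0.44 ≈ 2.1612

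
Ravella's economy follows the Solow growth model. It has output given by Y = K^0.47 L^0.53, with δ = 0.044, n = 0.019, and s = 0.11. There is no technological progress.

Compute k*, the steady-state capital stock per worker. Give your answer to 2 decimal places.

k* = 2.86

In steady state, investment equals break-even investment: s·k^α = (n + δ)·k.
Dividing both sides by k: k^(1−α) = s / (n + δ).
k^0.53 = 0.11 / (0.019 + 0.044) = 0.11 / 0.063 = 1.7460
k* = 1.7460^(1/0.53) ≈ 2.8621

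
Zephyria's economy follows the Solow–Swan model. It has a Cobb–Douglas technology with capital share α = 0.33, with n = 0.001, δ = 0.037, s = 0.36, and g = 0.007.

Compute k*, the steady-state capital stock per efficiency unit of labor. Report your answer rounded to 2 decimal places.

k* ≈ 22.28

At the steady state, Δk = 0, so s·k^α = (n + g + δ)·k.
Rearranging, k^(1−α) = s / (n + g + δ).
k^0.67 = 0.36 / (0.001 + 0.007 + 0.037) = 0.36 / 0.045 = 8.0000
k* = 8.0000^(1/0.67) ≈ 22.2790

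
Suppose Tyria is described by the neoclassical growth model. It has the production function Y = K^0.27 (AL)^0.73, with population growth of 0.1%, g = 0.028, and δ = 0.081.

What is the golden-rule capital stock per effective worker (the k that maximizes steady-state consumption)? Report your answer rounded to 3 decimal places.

The golden rule sets f'(k) = n + g + δ, i.e. α·k^(α−1) = n + g + δ.
So k^(1−α) = α / (n + g + δ) = 0.27 / 0.110 = 2.4545.
k_gold = 2.4545^(1/0.73) ≈ 3.4213

k_gold ≈ 3.421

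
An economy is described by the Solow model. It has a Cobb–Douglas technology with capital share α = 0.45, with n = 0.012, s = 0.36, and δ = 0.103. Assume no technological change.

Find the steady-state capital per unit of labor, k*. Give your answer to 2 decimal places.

In steady state, investment equals break-even investment: s·k^α = (n + δ)·k.
Rearranging, k^(1−α) = s / (n + δ).
k^0.55 = 0.36 / (0.012 + 0.103) = 0.36 / 0.115 = 3.1304
k* = 3.1304^(1/0.55) ≈ 7.9633

k* ≈ 7.96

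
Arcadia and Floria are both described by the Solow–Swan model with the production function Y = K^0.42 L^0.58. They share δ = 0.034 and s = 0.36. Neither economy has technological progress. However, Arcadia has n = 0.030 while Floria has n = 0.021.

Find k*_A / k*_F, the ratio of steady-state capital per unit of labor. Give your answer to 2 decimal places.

k*_A / k*_F ≈ 0.77

Steady-state k* = [s/(n + δ)]^(1/(1−α)), so the ratio is [ (s_A/(n + δ)_A) / (s_F/(n + δ)_F) ]^1.7241.
s_A/(n + δ)_A = 0.36/0.064 = 5.6250; s_F/(n + δ)_F = 0.36/0.055 = 6.5455.
Ratio = (5.6250/6.5455)^1.7241 = 0.8594^1.7241 ≈ 0.7701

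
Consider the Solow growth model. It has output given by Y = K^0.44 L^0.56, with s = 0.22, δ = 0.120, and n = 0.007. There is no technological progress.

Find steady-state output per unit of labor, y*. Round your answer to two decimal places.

In steady state, investment equals break-even investment: s·k^α = (n + δ)·k.
Dividing both sides by k: k^(1−α) = s / (n + δ).
k^0.56 = 0.22 / (0.007 + 0.120) = 0.22 / 0.127 = 1.7323
k* = 1.7323^(1/0.56) ≈ 2.6676
y* = (k*)^α = 2.6676^0.44 ≈ 1.5399

y* = 1.54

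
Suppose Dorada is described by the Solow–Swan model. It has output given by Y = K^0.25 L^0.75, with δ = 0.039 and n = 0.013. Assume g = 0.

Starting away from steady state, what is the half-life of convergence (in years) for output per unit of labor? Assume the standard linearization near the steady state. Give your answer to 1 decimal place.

Near the steady state the convergence rate is λ = (1 − α)(n + δ).
λ = (1 − 0.25) × 0.052 = 0.75 × 0.052 = 0.0390
Half-life = ln 2 / λ = 0.6931 / 0.0390 ≈ 17.77 years

about 17.8 years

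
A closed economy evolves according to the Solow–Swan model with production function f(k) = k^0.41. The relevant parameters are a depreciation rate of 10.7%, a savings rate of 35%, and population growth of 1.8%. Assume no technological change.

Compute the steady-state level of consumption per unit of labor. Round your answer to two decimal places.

Steady state requires s·f(k) = (n + δ)·k, i.e. s·k^α = (n + δ)·k.
Dividing both sides by k: k^(1−α) = s / (n + δ).
k^0.59 = 0.35 / (0.018 + 0.107) = 0.35 / 0.125 = 2.8000
k* = 2.8000^(1/0.59) ≈ 5.7266
y* = (k*)^α = 5.7266^0.41 ≈ 2.0452
c* = (1 − s)·y* = (1 − 0.35) × 2.0452 ≈ 1.3294

c* ≈ 1.33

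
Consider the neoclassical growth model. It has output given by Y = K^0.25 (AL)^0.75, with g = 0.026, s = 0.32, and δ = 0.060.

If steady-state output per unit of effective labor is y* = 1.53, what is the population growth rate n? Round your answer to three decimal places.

At the steady state, Δk = 0, so s·k^α = (n + g + δ)·k.
Since y* = [s/(n + g + δ)]^(α/(1−α)), we have s/(n + g + δ) = (y*)^((1−α)/α) = 1.53^3 = 3.5816.
Therefore n + g + δ = s / 3.5816 = 0.32 / 3.5816 = 0.0893, so n = 0.0893 − 0.086 = 0.0033.

n ≈ 0.003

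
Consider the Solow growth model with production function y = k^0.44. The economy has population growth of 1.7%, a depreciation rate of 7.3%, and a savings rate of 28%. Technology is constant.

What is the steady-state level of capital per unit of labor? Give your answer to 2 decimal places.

In steady state, investment equals break-even investment: s·k^α = (n + δ)·k.
Rearranging, k^(1−α) = s / (n + δ).
k^0.56 = 0.28 / (0.017 + 0.073) = 0.28 / 0.090 = 3.1111
k* = 3.1111^(1/0.56) ≈ 7.5893

k* ≈ 7.59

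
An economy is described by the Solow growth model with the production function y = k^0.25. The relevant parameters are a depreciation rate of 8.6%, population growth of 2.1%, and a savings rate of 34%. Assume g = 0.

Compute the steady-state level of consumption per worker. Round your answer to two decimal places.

Steady state requires s·f(k) = (n + δ)·k, i.e. s·k^α = (n + δ)·k.
Dividing both sides by k: k^(1−α) = s / (n + δ).
k^0.75 = 0.34 / (0.021 + 0.086) = 0.34 / 0.107 = 3.1776
k* = 3.1776^(1/0.75) ≈ 4.6716
y* = (k*)^α = 4.6716^0.25 ≈ 1.4702
c* = (1 − s)·y* = (1 − 0.34) × 1.4702 ≈ 0.9703

c* ≈ 0.97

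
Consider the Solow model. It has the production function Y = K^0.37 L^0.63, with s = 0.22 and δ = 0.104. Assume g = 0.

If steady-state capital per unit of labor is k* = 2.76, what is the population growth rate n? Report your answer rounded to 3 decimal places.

n ≈ 0.012

At the steady state, Δk = 0, so s·k^α = (n + δ)·k.
So s / (n + δ) = (k*)^(1−α) = 2.76^0.63 = 1.8957.
Therefore n + δ = s / 1.8957 = 0.22 / 1.8957 = 0.1161, so n = 0.1161 − 0.104 = 0.0121.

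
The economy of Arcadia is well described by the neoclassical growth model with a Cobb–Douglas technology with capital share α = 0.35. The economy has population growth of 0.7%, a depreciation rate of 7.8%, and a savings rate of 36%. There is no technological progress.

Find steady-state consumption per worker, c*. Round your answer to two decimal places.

c* ≈ 1.39

At the steady state, Δk = 0, so s·k^α = (n + δ)·k.
Rearranging, k^(1−α) = s / (n + δ).
k^0.65 = 0.36 / (0.007 + 0.078) = 0.36 / 0.085 = 4.2353
k* = 4.2353^(1/0.65) ≈ 9.2138
y* = (k*)^α = 9.2138^0.35 ≈ 2.1755
c* = (1 − s)·y* = (1 − 0.36) × 2.1755 ≈ 1.3923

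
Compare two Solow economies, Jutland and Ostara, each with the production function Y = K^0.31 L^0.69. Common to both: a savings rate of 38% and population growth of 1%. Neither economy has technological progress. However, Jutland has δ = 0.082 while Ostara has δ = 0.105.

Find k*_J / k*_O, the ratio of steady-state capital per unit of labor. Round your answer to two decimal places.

k*_J / k*_O ≈ 1.38

Steady-state k* = [s/(n + δ)]^(1/(1−α)), so the ratio is [ (s_J/(n + δ)_J) / (s_O/(n + δ)_O) ]^1.4493.
s_J/(n + δ)_J = 0.38/0.092 = 4.1304; s_O/(n + δ)_O = 0.38/0.115 = 3.3043.
Ratio = (4.1304/3.3043)^1.4493 = 1.2500^1.4493 ≈ 1.3818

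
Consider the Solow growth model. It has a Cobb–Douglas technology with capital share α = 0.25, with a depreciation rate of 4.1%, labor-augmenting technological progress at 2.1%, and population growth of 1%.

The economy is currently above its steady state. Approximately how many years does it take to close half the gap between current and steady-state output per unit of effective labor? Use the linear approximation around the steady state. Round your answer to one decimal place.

half-life ≈ 12.8 years

Near the steady state the convergence rate is λ = (1 − α)(n + g + δ).
λ = (1 − 0.25) × 0.072 = 0.75 × 0.072 = 0.0540
Half-life = ln 2 / λ = 0.6931 / 0.0540 ≈ 12.84 years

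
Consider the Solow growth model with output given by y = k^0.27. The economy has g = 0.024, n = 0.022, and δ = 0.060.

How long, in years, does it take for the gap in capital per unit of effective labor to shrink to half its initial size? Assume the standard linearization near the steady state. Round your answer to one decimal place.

Near the steady state the convergence rate is λ = (1 − α)(n + g + δ).
λ = (1 − 0.27) × 0.106 = 0.73 × 0.106 = 0.07738
Half-life = ln 2 / λ = 0.6931 / 0.07738 ≈ 8.96 years

about 9.0 years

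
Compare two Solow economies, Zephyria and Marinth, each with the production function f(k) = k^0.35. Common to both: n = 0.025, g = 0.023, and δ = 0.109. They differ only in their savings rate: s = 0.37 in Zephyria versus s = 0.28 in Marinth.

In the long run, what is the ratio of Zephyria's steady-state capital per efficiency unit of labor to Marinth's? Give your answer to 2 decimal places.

Steady-state k* = [s/(n + g + δ)]^(1/(1−α)), so the ratio is [ (s_Z/(n + g + δ)_Z) / (s_M/(n + g + δ)_M) ]^1.5385.
s_Z/(n + g + δ)_Z = 0.37/0.157 = 2.3567; s_M/(n + g + δ)_M = 0.28/0.157 = 1.7834.
Ratio = (2.3567/1.7834)^1.5385 = 1.3215^1.5385 ≈ 1.5355

ratio ≈ 1.54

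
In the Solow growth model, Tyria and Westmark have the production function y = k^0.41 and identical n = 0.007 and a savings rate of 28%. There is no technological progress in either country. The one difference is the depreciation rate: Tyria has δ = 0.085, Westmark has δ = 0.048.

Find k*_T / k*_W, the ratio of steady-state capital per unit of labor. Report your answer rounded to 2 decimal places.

Steady-state k* = [s/(n + δ)]^(1/(1−α)), so the ratio is [ (s_T/(n + δ)_T) / (s_W/(n + δ)_W) ]^1.6949.
s_T/(n + δ)_T = 0.28/0.092 = 3.0435; s_W/(n + δ)_W = 0.28/0.055 = 5.0909.
Ratio = (3.0435/5.0909)^1.6949 = 0.5978^1.6949 ≈ 0.4181

ratio ≈ 0.42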